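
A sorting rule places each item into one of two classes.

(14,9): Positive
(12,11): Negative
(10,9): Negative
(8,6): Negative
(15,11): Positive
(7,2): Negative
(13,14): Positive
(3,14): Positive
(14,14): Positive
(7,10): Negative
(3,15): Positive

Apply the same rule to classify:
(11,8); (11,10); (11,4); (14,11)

The classifier is using: max ≥ 13.
Negative: (11,8), since max 11. Negative: (11,10), since max 11. Negative: (11,4), since max 11. Positive: (14,11), since max 14.

Negative, Negative, Negative, Positive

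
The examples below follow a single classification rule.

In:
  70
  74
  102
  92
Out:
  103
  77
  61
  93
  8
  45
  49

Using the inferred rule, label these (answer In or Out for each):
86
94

The common property of the 'In' items is: even AND at least 45. No 'Out' item has it.

In, In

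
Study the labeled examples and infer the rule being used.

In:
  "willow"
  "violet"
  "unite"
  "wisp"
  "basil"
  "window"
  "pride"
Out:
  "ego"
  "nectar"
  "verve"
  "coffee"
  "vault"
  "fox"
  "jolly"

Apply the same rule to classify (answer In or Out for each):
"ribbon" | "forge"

One predicate separates the groups cleanly: contains 'i'.
"ribbon": has 'i', qualifies → In. "forge": no 'i', does not pass → Out.

In, Out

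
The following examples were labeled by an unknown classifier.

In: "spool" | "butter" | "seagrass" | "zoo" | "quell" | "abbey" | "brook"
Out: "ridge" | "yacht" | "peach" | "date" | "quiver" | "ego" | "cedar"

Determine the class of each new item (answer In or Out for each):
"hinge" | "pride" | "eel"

Out, Out, In

One predicate separates the groups cleanly: has a double letter.
"hinge" — no doubled letter, hence Out.
"pride" — no doubled letter, hence Out.
"eel" — 'ee' doubled, hence In.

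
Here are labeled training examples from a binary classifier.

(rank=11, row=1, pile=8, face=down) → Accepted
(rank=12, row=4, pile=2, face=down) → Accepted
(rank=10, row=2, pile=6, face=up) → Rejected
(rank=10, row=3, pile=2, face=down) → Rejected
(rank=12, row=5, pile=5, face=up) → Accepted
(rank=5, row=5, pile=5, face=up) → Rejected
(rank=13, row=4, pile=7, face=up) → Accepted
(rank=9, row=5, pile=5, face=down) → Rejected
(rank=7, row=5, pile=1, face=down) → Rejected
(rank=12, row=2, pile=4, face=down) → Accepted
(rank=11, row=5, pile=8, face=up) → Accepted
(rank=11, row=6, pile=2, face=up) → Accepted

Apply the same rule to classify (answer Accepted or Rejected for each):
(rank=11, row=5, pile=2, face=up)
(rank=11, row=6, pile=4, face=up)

Accepted, Accepted

The rule appears to be: rank ≥ 11.
Accepted: (rank=11, row=5, pile=2, face=up), since rank = 11.
Accepted: (rank=11, row=6, pile=4, face=up), since rank = 11.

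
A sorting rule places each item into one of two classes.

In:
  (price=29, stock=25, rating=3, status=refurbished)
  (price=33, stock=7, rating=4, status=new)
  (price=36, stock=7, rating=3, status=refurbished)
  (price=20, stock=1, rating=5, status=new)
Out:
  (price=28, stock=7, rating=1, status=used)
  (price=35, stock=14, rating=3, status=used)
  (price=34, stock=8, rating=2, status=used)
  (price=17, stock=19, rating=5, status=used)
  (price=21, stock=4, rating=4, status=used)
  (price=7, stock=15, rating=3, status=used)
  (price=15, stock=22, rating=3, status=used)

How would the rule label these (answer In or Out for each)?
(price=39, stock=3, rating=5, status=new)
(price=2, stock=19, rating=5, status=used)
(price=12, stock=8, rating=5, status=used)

In, Out, Out

Comparing the two groups points to one rule — status is not used.
(price=39, stock=3, rating=5, status=new) — status is new, hence In.
(price=2, stock=19, rating=5, status=used) — status is used, hence Out.
(price=12, stock=8, rating=5, status=used) — status is used, hence Out.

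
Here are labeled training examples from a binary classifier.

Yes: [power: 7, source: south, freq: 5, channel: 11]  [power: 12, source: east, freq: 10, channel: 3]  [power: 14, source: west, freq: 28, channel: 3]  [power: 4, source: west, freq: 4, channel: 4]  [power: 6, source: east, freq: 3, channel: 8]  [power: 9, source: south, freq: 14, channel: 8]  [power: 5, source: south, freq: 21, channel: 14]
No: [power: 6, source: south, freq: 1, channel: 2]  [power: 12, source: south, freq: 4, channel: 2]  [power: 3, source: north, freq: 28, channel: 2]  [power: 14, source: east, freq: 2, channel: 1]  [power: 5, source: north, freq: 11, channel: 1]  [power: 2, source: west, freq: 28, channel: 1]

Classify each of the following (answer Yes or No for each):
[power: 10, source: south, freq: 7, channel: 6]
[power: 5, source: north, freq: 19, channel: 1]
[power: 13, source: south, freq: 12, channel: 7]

Yes, No, Yes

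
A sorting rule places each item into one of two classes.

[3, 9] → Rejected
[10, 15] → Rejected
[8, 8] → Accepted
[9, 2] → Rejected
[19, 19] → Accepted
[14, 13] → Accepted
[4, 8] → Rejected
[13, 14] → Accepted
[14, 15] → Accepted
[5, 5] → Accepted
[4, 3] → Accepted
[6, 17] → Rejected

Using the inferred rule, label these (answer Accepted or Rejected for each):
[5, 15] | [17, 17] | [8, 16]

Rejected, Accepted, Rejected

The distinguishing property — |first − second| ≤ 1 — holds for all the 'Accepted' cases and none of the 'Rejected' cases.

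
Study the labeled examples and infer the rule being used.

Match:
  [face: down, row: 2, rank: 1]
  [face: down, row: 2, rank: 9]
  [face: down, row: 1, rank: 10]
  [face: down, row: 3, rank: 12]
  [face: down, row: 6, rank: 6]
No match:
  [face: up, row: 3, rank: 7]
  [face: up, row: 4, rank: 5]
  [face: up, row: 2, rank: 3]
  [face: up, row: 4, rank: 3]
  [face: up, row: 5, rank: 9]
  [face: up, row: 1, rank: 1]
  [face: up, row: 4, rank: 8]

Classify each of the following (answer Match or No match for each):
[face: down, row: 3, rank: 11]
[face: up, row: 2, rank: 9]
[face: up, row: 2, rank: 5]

Match, No match, No match

Every 'Match' example satisfies: face is down. None of the 'No match' examples do.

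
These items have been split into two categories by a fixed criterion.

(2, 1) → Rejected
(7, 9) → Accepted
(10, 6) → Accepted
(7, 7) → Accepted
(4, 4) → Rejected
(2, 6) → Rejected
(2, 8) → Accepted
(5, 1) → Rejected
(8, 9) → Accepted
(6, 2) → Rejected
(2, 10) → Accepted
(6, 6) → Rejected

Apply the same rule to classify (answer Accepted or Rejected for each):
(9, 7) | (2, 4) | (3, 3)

Accepted, Rejected, Rejected

All 'Accepted' examples share one property — max ≥ 7 — and every 'Rejected' example lacks it.
(9, 7) — max 9, hence Accepted.
(2, 4) — max 4, hence Rejected.
(3, 3) — max 3, hence Rejected.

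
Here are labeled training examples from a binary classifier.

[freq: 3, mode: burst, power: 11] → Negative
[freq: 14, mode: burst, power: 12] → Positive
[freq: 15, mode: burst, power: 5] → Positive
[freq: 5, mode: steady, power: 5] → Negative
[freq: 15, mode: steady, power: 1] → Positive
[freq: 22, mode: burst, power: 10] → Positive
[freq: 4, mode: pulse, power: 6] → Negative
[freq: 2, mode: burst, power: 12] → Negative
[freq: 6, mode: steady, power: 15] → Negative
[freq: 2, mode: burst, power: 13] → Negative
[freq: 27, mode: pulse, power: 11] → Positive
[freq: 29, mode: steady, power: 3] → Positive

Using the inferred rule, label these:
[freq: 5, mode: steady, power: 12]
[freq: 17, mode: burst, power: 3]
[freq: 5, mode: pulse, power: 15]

Negative, Positive, Negative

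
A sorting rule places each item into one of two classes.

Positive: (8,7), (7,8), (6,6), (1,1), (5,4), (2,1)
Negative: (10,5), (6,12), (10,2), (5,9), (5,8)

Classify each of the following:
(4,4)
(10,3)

A rule that fits every label: |first − second| ≤ 1 — true of each 'Positive' example, false of each 'Negative' one.
(4,4) → |4−4| = 0 → Positive. (10,3) → |10−3| = 7 → Negative.

Positive, Negative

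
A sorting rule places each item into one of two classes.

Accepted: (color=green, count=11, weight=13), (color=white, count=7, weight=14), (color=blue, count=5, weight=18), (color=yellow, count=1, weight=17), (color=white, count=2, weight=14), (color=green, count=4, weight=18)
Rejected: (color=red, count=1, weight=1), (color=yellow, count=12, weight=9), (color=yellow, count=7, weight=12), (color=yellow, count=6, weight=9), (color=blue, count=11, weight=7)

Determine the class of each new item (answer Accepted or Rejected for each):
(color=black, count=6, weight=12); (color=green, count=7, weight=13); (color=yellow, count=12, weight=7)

Rejected, Accepted, Rejected

Every 'Accepted' example satisfies: weight ≥ 13. None of the 'Rejected' examples do.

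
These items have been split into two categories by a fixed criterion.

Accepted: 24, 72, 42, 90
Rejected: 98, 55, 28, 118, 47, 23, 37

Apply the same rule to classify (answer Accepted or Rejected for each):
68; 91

The simplest hypothesis consistent with all the labels is: multiple of 3.
68: 68 = 3·22 + 2, fails the rule → Rejected.
91: 91 = 3·30 + 1, fails the rule → Rejected.

Rejected, Rejected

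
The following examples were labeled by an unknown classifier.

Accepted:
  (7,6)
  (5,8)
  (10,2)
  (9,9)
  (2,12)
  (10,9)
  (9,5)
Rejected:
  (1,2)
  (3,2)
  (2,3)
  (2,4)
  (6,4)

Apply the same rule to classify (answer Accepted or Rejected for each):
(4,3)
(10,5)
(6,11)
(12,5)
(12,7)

Every 'Accepted' example satisfies: sum ≥ 12. None of the 'Rejected' examples do.
(4,3): 4+3 = 7 — fails the rule, so Rejected.
(10,5): 10+5 = 15 — checks out, so Accepted.
(6,11): 6+11 = 17 — checks out, so Accepted.
(12,5): 12+5 = 17 — checks out, so Accepted.
(12,7): 12+7 = 19 — checks out, so Accepted.

Rejected, Accepted, Accepted, Accepted, Accepted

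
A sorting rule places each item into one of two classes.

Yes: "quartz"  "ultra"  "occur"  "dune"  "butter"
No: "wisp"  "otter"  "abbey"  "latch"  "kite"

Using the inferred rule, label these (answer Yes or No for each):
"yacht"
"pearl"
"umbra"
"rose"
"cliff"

Looking at the examples, the only property every 'Yes' case has and every 'No' case lacks is: contains 'u'.
No: "yacht", since no 'u'. No: "pearl", since no 'u'. Yes: "umbra", since has 'u'. No: "rose", since no 'u'. No: "cliff", since no 'u'.

No, No, Yes, No, No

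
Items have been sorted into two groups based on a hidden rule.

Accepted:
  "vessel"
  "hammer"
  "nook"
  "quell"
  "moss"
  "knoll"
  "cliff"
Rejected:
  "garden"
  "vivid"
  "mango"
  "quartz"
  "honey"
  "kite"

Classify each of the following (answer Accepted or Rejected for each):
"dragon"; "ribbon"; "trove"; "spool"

Rejected, Accepted, Rejected, Accepted

Every 'Accepted' example satisfies: has a double letter. None of the 'Rejected' examples do.
"dragon" → no doubled letter → Rejected.
"ribbon" → 'bb' doubled → Accepted.
"trove" → no doubled letter → Rejected.
"spool" → 'oo' doubled → Accepted.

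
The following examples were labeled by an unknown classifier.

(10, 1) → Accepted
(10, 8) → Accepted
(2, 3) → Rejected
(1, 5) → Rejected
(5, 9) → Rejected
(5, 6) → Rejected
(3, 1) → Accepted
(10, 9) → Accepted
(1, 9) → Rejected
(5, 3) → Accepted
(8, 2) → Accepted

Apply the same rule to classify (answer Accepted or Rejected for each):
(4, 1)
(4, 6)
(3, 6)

One predicate separates the groups cleanly: first > second.

Accepted, Rejected, Rejected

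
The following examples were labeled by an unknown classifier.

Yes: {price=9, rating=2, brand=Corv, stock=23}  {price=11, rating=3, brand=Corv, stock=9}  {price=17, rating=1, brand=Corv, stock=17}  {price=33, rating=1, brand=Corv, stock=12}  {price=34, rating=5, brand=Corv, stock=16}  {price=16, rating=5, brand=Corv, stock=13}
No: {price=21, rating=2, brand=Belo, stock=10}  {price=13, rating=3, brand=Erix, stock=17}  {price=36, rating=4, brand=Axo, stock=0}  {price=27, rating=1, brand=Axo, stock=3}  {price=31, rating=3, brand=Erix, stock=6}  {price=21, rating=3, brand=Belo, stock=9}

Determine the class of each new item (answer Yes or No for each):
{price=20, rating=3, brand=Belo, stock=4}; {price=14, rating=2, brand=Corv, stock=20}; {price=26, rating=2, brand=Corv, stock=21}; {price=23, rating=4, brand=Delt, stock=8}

One predicate separates the groups cleanly: brand is Corv.
{price=20, rating=3, brand=Belo, stock=4}: brand is Belo — does not fit, so No.
{price=14, rating=2, brand=Corv, stock=20}: brand is Corv — checks out, so Yes.
{price=26, rating=2, brand=Corv, stock=21}: brand is Corv — checks out, so Yes.
{price=23, rating=4, brand=Delt, stock=8}: brand is Delt — does not fit, so No.

No, Yes, Yes, No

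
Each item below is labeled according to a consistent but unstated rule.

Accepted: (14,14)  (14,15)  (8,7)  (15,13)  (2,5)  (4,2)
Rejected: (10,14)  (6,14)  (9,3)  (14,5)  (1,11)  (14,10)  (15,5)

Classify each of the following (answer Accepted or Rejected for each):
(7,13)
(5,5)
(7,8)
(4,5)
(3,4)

Rejected, Accepted, Accepted, Accepted, Accepted

The distinguishing property — |first − second| ≤ 3 — holds for all the 'Accepted' cases and none of the 'Rejected' cases.
(7,13): Rejected (|7−13| = 6).
(5,5): Accepted (|5−5| = 0).
(7,8): Accepted (|7−8| = 1).
(4,5): Accepted (|4−5| = 1).
(3,4): Accepted (|3−4| = 1).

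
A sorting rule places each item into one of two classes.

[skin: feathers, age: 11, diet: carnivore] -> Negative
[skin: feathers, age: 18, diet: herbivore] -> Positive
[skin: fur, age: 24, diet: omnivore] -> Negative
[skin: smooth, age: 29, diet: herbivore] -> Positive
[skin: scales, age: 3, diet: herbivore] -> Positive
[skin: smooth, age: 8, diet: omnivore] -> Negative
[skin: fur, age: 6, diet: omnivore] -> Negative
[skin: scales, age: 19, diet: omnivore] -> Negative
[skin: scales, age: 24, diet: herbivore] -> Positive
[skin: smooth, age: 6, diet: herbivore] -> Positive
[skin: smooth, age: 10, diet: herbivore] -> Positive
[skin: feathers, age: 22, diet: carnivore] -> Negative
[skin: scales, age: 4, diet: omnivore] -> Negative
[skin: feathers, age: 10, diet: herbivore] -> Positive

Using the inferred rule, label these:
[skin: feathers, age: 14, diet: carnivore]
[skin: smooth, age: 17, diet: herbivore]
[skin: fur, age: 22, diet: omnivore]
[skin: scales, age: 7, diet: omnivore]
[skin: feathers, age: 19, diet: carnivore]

Negative, Positive, Negative, Negative, Negative

Checking candidate rules against both groups, what survives is: diet is herbivore.
[skin: feathers, age: 14, diet: carnivore] — diet is carnivore, hence Negative. [skin: smooth, age: 17, diet: herbivore] — diet is herbivore, hence Positive. [skin: fur, age: 22, diet: omnivore] — diet is omnivore, hence Negative. [skin: scales, age: 7, diet: omnivore] — diet is omnivore, hence Negative. [skin: feathers, age: 19, diet: carnivore] — diet is carnivore, hence Negative.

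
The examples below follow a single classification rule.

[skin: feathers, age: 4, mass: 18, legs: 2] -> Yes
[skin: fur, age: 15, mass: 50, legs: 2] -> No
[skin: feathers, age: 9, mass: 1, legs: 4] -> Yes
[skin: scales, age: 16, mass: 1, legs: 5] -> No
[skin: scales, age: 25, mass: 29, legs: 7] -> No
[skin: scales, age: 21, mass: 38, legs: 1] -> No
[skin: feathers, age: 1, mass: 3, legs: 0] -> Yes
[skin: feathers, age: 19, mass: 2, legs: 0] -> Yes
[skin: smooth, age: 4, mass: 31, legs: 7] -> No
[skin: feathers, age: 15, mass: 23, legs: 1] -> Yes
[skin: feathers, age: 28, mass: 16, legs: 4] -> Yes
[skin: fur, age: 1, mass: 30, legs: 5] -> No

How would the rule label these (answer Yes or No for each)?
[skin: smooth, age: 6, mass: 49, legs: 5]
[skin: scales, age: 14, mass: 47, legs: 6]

'Yes' ⟺ skin is feathers.

No, No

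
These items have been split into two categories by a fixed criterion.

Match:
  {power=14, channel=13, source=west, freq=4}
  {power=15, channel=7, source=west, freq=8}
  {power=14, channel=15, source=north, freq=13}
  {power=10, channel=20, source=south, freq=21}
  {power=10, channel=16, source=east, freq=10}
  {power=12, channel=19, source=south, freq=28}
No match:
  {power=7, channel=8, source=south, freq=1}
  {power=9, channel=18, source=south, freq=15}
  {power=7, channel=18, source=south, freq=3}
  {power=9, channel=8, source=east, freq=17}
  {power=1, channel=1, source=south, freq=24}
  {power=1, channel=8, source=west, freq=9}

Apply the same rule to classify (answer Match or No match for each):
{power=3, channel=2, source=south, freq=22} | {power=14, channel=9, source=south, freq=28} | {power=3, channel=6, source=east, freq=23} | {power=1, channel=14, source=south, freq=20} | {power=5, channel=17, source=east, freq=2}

No match, Match, No match, No match, No match

The common property of the 'Match' items is: power ≥ 10. No 'No match' item has it.
{power=3, channel=2, source=south, freq=22} — power = 3, hence No match. {power=14, channel=9, source=south, freq=28} — power = 14, hence Match. {power=3, channel=6, source=east, freq=23} — power = 3, hence No match. {power=1, channel=14, source=south, freq=20} — power = 1, hence No match. {power=5, channel=17, source=east, freq=2} — power = 5, hence No match.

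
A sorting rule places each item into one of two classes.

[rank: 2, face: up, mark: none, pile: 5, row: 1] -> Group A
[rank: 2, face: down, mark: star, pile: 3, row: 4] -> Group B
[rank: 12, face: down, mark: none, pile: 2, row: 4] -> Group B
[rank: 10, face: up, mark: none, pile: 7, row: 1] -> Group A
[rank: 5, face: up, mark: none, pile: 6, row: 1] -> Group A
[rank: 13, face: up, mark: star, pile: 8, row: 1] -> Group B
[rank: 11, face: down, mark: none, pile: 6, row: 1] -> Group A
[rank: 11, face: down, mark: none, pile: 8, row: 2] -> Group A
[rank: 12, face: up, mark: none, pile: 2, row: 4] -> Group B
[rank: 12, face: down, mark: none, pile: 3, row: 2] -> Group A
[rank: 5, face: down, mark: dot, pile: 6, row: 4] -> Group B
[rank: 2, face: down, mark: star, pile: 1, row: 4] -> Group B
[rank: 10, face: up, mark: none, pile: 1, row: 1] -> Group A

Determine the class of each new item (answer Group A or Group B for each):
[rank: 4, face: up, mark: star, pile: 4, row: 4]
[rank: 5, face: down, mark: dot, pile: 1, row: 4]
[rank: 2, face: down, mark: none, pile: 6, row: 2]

Group B, Group B, Group A

A rule that fits every label: mark is none AND row ≤ 2 — true of each 'Group A' example, false of each 'Group B' one.
[rank: 4, face: up, mark: star, pile: 4, row: 4]: mark is star, row = 4, fails the rule → Group B.
[rank: 5, face: down, mark: dot, pile: 1, row: 4]: mark is dot, row = 4, fails the rule → Group B.
[rank: 2, face: down, mark: none, pile: 6, row: 2]: mark is none, row = 2, fits → Group A.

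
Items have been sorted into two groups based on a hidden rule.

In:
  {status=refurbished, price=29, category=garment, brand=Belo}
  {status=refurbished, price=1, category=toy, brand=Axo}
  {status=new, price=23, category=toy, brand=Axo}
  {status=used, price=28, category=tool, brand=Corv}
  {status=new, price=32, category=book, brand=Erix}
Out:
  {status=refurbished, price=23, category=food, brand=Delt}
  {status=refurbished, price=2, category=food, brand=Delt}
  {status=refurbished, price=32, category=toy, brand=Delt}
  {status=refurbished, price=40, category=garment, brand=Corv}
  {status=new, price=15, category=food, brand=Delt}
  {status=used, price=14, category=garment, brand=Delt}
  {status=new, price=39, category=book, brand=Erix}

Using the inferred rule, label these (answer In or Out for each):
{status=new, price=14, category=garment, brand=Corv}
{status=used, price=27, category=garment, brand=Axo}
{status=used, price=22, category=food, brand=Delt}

In, In, Out

Every 'In' example satisfies: brand is not Delt AND price ≤ 32. None of the 'Out' examples do.
{status=new, price=14, category=garment, brand=Corv} — brand is Corv, price = 14, hence In. {status=used, price=27, category=garment, brand=Axo} — brand is Axo, price = 27, hence In. {status=used, price=22, category=food, brand=Delt} — brand is Delt, price = 22, hence Out.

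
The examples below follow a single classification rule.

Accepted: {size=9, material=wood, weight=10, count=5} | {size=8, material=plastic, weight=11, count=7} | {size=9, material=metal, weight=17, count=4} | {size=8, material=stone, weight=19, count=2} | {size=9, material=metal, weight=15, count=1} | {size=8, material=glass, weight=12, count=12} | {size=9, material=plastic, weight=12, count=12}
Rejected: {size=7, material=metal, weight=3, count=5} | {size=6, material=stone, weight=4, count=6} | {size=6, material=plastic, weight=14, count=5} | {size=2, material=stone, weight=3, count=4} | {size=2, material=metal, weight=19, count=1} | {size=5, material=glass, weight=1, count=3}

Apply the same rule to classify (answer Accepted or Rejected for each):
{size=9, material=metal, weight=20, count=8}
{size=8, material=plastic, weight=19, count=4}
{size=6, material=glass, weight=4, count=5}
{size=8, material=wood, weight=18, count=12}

Accepted, Accepted, Rejected, Accepted

The rule appears to be: size ≥ 8.
{size=9, material=metal, weight=20, count=8}: Accepted (size = 9). {size=8, material=plastic, weight=19, count=4}: Accepted (size = 8). {size=6, material=glass, weight=4, count=5}: Rejected (size = 6). {size=8, material=wood, weight=18, count=12}: Accepted (size = 8).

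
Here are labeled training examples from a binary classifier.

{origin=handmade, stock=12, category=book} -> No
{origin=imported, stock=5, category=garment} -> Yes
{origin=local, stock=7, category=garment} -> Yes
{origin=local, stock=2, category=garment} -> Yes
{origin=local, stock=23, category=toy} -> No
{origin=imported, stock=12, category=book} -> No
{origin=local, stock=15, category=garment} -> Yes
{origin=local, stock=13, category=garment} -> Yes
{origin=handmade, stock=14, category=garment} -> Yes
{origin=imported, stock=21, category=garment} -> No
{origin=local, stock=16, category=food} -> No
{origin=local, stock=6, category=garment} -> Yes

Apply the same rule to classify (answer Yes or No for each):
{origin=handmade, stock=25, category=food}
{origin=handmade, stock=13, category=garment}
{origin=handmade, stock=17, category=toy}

No, Yes, No

All 'Yes' examples share one property — category is garment AND stock ≤ 15 — and every 'No' example lacks it.
{origin=handmade, stock=25, category=food} → category is food, stock = 25 → No. {origin=handmade, stock=13, category=garment} → category is garment, stock = 13 → Yes. {origin=handmade, stock=17, category=toy} → category is toy, stock = 17 → No.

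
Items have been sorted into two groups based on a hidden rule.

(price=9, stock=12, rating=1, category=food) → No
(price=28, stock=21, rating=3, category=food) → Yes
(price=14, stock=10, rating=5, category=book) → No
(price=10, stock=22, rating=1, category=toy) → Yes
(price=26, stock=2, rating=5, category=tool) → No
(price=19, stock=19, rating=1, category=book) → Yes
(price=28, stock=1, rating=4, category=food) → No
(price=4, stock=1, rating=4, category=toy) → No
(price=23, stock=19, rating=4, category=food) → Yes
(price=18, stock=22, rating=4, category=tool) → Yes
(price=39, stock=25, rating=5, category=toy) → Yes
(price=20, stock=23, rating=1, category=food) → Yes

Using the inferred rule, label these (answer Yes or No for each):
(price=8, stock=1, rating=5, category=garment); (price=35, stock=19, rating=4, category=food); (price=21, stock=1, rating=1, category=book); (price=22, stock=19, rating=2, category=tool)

No, Yes, No, Yes

A rule that fits every label: stock ≥ 19 — true of each 'Yes' example, false of each 'No' one.
No: (price=8, stock=1, rating=5, category=garment), since stock = 1. Yes: (price=35, stock=19, rating=4, category=food), since stock = 19. No: (price=21, stock=1, rating=1, category=book), since stock = 1. Yes: (price=22, stock=19, rating=2, category=tool), since stock = 19.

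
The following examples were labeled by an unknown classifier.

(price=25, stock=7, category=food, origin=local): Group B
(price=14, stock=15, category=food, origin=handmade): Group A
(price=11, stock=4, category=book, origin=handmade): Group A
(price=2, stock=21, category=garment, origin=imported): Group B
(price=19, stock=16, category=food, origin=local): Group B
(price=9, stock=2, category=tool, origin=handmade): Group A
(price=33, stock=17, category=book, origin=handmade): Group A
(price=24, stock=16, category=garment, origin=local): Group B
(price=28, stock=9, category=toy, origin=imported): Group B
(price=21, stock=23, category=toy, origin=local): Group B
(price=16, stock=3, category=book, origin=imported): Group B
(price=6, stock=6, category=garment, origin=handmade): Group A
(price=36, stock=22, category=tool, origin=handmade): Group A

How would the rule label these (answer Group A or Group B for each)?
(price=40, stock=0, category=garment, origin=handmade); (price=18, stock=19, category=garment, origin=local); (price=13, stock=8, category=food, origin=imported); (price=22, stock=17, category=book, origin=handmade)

Group A, Group B, Group B, Group A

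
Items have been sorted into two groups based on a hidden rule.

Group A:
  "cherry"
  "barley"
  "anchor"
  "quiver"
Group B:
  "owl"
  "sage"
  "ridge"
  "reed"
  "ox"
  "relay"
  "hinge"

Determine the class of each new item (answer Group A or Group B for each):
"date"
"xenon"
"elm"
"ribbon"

Group B, Group B, Group B, Group A

The classifier is using: length 6.
"date": Group B (length 4).
"xenon": Group B (length 5).
"elm": Group B (length 3).
"ribbon": Group A (length 6).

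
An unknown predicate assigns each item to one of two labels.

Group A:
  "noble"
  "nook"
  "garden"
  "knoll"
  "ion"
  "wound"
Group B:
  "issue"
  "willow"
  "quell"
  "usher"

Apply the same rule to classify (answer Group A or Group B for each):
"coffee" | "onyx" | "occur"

A rule that fits every label: contains 'n' — true of each 'Group A' example, false of each 'Group B' one.

Group B, Group A, Group B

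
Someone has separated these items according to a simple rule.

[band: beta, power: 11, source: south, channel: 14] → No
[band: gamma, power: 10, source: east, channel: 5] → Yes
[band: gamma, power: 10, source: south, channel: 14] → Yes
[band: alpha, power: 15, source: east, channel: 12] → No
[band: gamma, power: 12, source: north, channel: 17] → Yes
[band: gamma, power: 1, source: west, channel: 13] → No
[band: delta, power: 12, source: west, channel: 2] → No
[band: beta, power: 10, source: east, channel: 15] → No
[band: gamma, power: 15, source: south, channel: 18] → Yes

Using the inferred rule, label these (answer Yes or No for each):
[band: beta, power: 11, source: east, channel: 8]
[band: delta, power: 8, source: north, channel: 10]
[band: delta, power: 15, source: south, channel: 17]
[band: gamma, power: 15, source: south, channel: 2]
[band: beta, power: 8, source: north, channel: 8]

No, No, No, Yes, No

'Yes' ⟺ band is gamma AND power ≥ 10.
No: [band: beta, power: 11, source: east, channel: 8], since band is beta, power = 11. No: [band: delta, power: 8, source: north, channel: 10], since band is delta, power = 8. No: [band: delta, power: 15, source: south, channel: 17], since band is delta, power = 15. Yes: [band: gamma, power: 15, source: south, channel: 2], since band is gamma, power = 15. No: [band: beta, power: 8, source: north, channel: 8], since band is beta, power = 8.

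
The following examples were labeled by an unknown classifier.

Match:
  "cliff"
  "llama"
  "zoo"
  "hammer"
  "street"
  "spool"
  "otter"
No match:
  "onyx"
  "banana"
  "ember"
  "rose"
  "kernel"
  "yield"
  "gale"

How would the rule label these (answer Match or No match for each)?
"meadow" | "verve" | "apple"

No match, No match, Match

The pattern is that an item is 'Match' exactly when: has a double letter.
"meadow" → no doubled letter → No match. "verve" → no doubled letter → No match. "apple" → 'pp' doubled → Match.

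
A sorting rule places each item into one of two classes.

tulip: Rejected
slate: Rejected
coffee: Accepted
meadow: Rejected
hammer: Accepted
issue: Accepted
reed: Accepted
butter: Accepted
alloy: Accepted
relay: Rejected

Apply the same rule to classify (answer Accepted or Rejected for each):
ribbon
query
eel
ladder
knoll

Accepted, Rejected, Accepted, Accepted, Accepted

The distinguishing property — has a double letter — holds for all the 'Accepted' cases and none of the 'Rejected' cases.
ribbon: 'bb' doubled, has this property → Accepted. query: no doubled letter, fails this test → Rejected. eel: 'ee' doubled, has this property → Accepted. ladder: 'dd' doubled, has this property → Accepted. knoll: 'll' doubled, has this property → Accepted.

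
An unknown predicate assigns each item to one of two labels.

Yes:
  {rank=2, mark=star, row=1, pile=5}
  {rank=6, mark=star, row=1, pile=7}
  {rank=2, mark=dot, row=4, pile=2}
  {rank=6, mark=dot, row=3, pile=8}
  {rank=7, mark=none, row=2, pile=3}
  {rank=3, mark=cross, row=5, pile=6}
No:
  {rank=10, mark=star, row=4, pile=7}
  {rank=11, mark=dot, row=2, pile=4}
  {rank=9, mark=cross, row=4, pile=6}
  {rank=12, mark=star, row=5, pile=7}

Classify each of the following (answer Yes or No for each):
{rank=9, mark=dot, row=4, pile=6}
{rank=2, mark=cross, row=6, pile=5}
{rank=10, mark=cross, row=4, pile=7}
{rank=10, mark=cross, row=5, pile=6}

No, Yes, No, No

The pattern is that an item is 'Yes' exactly when: rank ≤ 7.
No: {rank=9, mark=dot, row=4, pile=6}, since rank = 9.
Yes: {rank=2, mark=cross, row=6, pile=5}, since rank = 2.
No: {rank=10, mark=cross, row=4, pile=7}, since rank = 10.
No: {rank=10, mark=cross, row=5, pile=6}, since rank = 10.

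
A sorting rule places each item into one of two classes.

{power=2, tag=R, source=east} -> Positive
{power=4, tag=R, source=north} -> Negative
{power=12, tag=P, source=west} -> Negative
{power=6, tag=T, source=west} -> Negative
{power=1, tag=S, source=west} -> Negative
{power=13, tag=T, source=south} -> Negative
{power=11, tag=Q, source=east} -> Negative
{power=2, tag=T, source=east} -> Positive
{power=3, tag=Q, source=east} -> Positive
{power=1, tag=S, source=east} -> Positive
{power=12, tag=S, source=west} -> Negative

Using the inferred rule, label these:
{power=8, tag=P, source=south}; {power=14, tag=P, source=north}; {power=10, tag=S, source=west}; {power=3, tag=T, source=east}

Negative, Negative, Negative, Positive

All 'Positive' examples share one property — source is east AND power ≤ 3 — and every 'Negative' example lacks it.
{power=8, tag=P, source=south}: Negative (source is south, power = 8).
{power=14, tag=P, source=north}: Negative (source is north, power = 14).
{power=10, tag=S, source=west}: Negative (source is west, power = 10).
{power=3, tag=T, source=east}: Positive (source is east, power = 3).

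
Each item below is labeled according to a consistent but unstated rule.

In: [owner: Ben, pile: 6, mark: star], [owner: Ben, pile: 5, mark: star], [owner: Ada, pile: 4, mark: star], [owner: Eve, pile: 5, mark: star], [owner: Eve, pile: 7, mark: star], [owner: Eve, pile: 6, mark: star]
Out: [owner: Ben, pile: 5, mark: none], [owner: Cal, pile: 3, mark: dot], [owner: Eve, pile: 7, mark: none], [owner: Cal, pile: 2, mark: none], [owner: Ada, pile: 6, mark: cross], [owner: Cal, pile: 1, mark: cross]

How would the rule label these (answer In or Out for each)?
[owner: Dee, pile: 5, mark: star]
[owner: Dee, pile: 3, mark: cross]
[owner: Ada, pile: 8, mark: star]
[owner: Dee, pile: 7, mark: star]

In, Out, In, In

One predicate separates the groups cleanly: mark is star.
[owner: Dee, pile: 5, mark: star]: mark is star — matches, so In. [owner: Dee, pile: 3, mark: cross]: mark is cross — does not pass, so Out. [owner: Ada, pile: 8, mark: star]: mark is star — matches, so In. [owner: Dee, pile: 7, mark: star]: mark is star — matches, so In.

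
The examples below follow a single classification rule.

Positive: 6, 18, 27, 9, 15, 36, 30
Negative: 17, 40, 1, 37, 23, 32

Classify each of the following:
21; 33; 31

The rule appears to be: multiple of 3.

Positive, Positive, Negative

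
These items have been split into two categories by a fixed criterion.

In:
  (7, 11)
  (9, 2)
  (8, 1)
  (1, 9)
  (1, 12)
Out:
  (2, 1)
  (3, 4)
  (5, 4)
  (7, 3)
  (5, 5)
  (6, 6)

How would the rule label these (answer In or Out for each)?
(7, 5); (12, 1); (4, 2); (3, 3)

All 'In' examples share one property — max ≥ 8 — and every 'Out' example lacks it.

Out, In, Out, Out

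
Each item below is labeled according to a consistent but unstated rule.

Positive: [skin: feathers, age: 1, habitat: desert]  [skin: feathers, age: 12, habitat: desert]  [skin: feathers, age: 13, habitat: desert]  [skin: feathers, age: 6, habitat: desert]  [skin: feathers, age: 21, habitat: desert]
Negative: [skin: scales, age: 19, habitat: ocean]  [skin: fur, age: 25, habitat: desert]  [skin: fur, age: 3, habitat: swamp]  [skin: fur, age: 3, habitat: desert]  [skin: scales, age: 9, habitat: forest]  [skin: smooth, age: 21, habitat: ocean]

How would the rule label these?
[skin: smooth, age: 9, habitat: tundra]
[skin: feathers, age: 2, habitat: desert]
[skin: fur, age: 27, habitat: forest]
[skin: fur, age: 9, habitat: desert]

Negative, Positive, Negative, Negative

Every 'Positive' example satisfies: skin is feathers. None of the 'Negative' examples do.
[skin: smooth, age: 9, habitat: tundra] → skin is smooth → Negative.
[skin: feathers, age: 2, habitat: desert] → skin is feathers → Positive.
[skin: fur, age: 27, habitat: forest] → skin is fur → Negative.
[skin: fur, age: 9, habitat: desert] → skin is fur → Negative.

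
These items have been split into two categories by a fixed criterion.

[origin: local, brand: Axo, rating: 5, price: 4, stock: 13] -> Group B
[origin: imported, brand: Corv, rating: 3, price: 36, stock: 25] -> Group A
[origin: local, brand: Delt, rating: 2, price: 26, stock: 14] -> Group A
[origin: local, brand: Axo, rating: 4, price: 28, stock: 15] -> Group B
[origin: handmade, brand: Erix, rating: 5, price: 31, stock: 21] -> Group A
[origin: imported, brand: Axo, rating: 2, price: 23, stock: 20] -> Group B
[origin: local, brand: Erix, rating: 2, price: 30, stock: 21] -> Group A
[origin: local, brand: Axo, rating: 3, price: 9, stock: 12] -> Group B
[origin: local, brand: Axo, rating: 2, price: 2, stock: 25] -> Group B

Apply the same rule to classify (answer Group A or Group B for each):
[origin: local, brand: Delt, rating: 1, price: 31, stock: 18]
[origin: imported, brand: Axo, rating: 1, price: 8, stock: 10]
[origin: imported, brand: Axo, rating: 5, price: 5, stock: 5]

Group A, Group B, Group B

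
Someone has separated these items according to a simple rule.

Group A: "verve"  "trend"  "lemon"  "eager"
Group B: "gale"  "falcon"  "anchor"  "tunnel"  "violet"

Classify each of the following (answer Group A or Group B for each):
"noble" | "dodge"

Group A, Group A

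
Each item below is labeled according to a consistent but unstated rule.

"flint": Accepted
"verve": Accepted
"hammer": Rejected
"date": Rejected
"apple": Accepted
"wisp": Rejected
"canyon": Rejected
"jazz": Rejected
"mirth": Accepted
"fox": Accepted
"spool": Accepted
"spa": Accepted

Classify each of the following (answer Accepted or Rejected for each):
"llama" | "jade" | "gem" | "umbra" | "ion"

Looking at the examples, the only property every 'Accepted' case has and every 'Rejected' case lacks is: odd length.
"llama": length 5, meets the rule → Accepted. "jade": length 4, lacks this property → Rejected. "gem": length 3, meets the rule → Accepted. "umbra": length 5, meets the rule → Accepted. "ion": length 3, meets the rule → Accepted.

Accepted, Rejected, Accepted, Accepted, Accepted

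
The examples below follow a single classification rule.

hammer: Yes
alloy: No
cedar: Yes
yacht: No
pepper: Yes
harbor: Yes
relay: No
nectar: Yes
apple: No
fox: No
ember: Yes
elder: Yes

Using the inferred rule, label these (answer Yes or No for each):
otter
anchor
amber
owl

Yes, Yes, Yes, No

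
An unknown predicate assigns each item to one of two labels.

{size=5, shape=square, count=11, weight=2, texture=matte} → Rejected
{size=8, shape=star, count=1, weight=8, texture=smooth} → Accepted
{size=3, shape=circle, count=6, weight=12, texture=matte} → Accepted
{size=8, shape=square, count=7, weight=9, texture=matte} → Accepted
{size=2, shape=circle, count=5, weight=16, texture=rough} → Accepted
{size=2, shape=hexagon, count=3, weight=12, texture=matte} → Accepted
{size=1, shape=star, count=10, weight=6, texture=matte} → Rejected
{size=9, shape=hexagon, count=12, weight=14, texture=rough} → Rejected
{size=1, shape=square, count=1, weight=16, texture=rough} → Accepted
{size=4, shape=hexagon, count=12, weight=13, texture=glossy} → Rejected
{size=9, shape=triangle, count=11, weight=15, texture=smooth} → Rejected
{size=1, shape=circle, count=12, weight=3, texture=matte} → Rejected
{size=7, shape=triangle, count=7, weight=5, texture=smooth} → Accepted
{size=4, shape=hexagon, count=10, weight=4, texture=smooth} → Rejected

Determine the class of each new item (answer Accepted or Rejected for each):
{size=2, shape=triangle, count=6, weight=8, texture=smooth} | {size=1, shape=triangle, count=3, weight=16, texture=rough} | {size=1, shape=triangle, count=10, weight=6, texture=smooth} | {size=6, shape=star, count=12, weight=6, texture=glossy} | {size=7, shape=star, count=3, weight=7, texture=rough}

Accepted, Accepted, Rejected, Rejected, Accepted

'Accepted' ⟺ count ≤ 7.
Accepted: {size=2, shape=triangle, count=6, weight=8, texture=smooth}, since count = 6.
Accepted: {size=1, shape=triangle, count=3, weight=16, texture=rough}, since count = 3.
Rejected: {size=1, shape=triangle, count=10, weight=6, texture=smooth}, since count = 10.
Rejected: {size=6, shape=star, count=12, weight=6, texture=glossy}, since count = 12.
Accepted: {size=7, shape=star, count=3, weight=7, texture=rough}, since count = 3.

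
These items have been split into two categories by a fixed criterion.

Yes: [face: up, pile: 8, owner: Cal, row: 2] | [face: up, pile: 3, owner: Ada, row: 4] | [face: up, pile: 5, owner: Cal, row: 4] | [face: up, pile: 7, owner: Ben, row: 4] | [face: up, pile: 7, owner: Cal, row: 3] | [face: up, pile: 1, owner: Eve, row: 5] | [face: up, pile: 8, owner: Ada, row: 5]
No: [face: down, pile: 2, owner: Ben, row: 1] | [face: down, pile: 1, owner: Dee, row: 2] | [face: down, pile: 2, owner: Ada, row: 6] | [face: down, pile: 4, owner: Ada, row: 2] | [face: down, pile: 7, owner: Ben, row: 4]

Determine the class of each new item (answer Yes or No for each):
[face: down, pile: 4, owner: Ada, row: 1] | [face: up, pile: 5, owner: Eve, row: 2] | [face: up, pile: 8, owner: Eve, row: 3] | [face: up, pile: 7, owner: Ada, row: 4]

No, Yes, Yes, Yes

The rule appears to be: face is up.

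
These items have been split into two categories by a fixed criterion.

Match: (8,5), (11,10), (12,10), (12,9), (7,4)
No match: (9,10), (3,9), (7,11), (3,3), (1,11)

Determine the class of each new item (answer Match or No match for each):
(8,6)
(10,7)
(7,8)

A rule that fits every label: first > second — true of each 'Match' example, false of each 'No match' one.

Match, Match, No match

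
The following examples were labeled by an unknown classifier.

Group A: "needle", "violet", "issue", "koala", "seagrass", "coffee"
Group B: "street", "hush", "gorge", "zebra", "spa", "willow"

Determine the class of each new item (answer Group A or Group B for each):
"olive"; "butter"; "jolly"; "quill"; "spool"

Group A, Group B, Group B, Group B, Group B

The common property of the 'Group A' items is: has ≥ 3 vowels. No 'Group B' item has it.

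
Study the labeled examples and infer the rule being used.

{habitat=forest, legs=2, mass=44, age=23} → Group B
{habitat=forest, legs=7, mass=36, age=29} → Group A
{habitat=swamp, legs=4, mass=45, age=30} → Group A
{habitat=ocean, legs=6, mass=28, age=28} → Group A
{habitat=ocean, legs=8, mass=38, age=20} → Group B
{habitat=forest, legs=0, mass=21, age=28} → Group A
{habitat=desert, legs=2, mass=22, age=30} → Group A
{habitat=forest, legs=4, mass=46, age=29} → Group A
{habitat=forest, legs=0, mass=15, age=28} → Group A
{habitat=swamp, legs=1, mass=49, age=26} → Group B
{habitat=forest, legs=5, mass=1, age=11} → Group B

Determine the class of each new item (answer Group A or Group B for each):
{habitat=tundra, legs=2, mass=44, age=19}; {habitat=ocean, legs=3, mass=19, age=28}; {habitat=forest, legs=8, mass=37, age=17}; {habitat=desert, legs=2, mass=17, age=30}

Group B, Group A, Group B, Group A

A rule that fits every label: age ≥ 28 — true of each 'Group A' example, false of each 'Group B' one.
Group B: {habitat=tundra, legs=2, mass=44, age=19}, since age = 19.
Group A: {habitat=ocean, legs=3, mass=19, age=28}, since age = 28.
Group B: {habitat=forest, legs=8, mass=37, age=17}, since age = 17.
Group A: {habitat=desert, legs=2, mass=17, age=30}, since age = 30.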